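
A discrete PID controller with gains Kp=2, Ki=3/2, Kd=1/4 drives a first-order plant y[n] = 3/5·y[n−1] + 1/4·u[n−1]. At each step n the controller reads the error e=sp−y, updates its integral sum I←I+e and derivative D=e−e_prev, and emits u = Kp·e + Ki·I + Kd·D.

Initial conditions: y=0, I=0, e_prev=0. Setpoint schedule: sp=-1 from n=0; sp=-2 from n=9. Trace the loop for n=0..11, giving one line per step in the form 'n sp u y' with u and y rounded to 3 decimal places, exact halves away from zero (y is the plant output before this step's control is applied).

0 -1 -3.750 0.000
1 -1 -1.484 -0.938
2 -1 -1.827 -0.934
3 -1 -1.613 -1.017
4 -1 -1.622 -1.013
5 -1 -1.600 -1.013
6 -1 -1.600 -1.008
7 -1 -1.599 -1.005
8 -1 -1.599 -1.003
9 -2 -5.349 -1.001
10 -2 -3.084 -1.938
11 -2 -3.427 -1.934

(exact arithmetic carried between steps; '≈' marks a value shown rounded to 6 d.p. or computed from one; I and e_prev carry over from the previous line; the table rounds u and y to 3 d.p., halves away from zero)
n=0: y=0, sp=-1, e=sp−y=-1; I=-1, D=e−e_prev=-1; u=2·(-1)+3/2·(-1)+1/4·(-1)=-3.75; next y=3/5·0+1/4·(-3.75)=-0.9375
n=1: y=-0.9375, sp=-1, e=sp−y=-0.0625; I=-1.0625, D=e−e_prev=0.9375; u=2·(-0.0625)+3/2·(-1.0625)+1/4·0.9375=-1.484375; next y=3/5·(-0.9375)+1/4·(-1.484375)≈-0.933594
n=2: y≈-0.933594, sp=-1, e=sp−y≈-0.066406; I≈-1.128906, D=e−e_prev≈-0.003906; u=2·(-0.066406)+3/2·(-1.128906)+1/4·(-0.003906)≈-1.827148; next y=3/5·(-0.933594)+1/4·(-1.827148)≈-1.016943
n=3: y≈-1.016943, sp=-1, e=sp−y≈0.016943; I≈-1.111963, D=e−e_prev≈0.083350; u=2·0.016943+3/2·(-1.111963)+1/4·0.083350≈-1.613220; next y=3/5·(-1.016943)+1/4·(-1.613220)≈-1.013471
n=4: y≈-1.013471, sp=-1, e=sp−y≈0.013471; I≈-1.098492, D=e−e_prev≈-0.003472; u=2·0.013471+3/2·(-1.098492)+1/4·(-0.003472)≈-1.621664; next y=3/5·(-1.013471)+1/4·(-1.621664)≈-1.013499
n=5: y≈-1.013499, sp=-1, e=sp−y≈0.013499; I≈-1.084993, D=e−e_prev≈0.000027; u=2·0.013499+3/2·(-1.084993)+1/4·0.000027≈-1.600486; next y=3/5·(-1.013499)+1/4·(-1.600486)≈-1.008221
n=6: y≈-1.008221, sp=-1, e=sp−y≈0.008221; I≈-1.076773, D=e−e_prev≈-0.005278; u=2·0.008221+3/2·(-1.076773)+1/4·(-0.005278)≈-1.600037; next y=3/5·(-1.008221)+1/4·(-1.600037)≈-1.004942
n=7: y≈-1.004942, sp=-1, e=sp−y≈0.004942; I≈-1.071831, D=e−e_prev≈-0.003279; u=2·0.004942+3/2·(-1.071831)+1/4·(-0.003279)≈-1.598683; next y=3/5·(-1.004942)+1/4·(-1.598683)≈-1.002636
n=8: y≈-1.002636, sp=-1, e=sp−y≈0.002636; I≈-1.069195, D=e−e_prev≈-0.002306; u=2·0.002636+3/2·(-1.069195)+1/4·(-0.002306)≈-1.599098; next y=3/5·(-1.002636)+1/4·(-1.599098)≈-1.001356
n=9: y≈-1.001356, sp=-2, e=sp−y≈-0.998644; I≈-2.067839, D=e−e_prev≈-1.001280; u=2·(-0.998644)+3/2·(-2.067839)+1/4·(-1.001280)≈-5.349367; next y=3/5·(-1.001356)+1/4·(-5.349367)≈-1.938155
n=10: y≈-1.938155, sp=-2, e=sp−y≈-0.061845; I≈-2.129684, D=e−e_prev≈0.936799; u=2·(-0.061845)+3/2·(-2.129684)+1/4·0.936799≈-3.084015; next y=3/5·(-1.938155)+1/4·(-3.084015)≈-1.933897
n=11: y≈-1.933897, sp=-2, e=sp−y≈-0.066103; I≈-2.195787, D=e−e_prev≈-0.004258; u=2·(-0.066103)+3/2·(-2.195787)+1/4·(-0.004258)≈-3.426951; next y=3/5·(-1.933897)+1/4·(-3.426951)≈-2.017076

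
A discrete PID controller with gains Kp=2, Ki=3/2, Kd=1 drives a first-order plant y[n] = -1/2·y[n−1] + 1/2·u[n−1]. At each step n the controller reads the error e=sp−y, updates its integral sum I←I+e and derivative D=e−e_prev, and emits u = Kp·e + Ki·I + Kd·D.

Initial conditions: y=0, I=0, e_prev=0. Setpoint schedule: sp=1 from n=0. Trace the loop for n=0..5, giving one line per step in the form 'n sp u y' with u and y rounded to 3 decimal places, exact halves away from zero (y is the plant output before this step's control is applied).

(exact arithmetic carried between steps; '≈' marks a value shown rounded to 6 d.p. or computed from one; I and e_prev carry over from the previous line; the table rounds u and y to 3 d.p., halves away from zero)
n=0: y=0, sp=1, e=sp−y=1; I=1, D=e−e_prev=1; u=2·1+3/2·1+1·1=4.5; next y=-1/2·0+1/2·4.5=2.25
n=1: y=2.25, sp=1, e=sp−y=-1.25; I=-0.25, D=e−e_prev=-2.25; u=2·(-1.25)+3/2·(-0.25)+1·(-2.25)=-5.125; next y=-1/2·2.25+1/2·(-5.125)=-3.6875
n=2: y=-3.6875, sp=1, e=sp−y=4.6875; I=4.4375, D=e−e_prev=5.9375; u=2·4.6875+3/2·4.4375+1·5.9375=21.96875; next y=-1/2·(-3.6875)+1/2·21.96875=12.828125
n=3: y=12.828125, sp=1, e=sp−y=-11.828125; I=-7.390625, D=e−e_prev=-16.515625; u=2·(-11.828125)+3/2·(-7.390625)+1·(-16.515625)≈-51.257813; next y=-1/2·12.828125+1/2·(-51.257813)≈-32.042969
n=4: y≈-32.042969, sp=1, e=sp−y≈33.042969; I≈25.652344, D=e−e_prev≈44.871094; u=2·33.042969+3/2·25.652344+1·44.871094≈149.435547; next y=-1/2·(-32.042969)+1/2·149.435547≈90.739258
n=5: y≈90.739258, sp=1, e=sp−y≈-89.739258; I≈-64.086914, D=e−e_prev≈-122.782227; u=2·(-89.739258)+3/2·(-64.086914)+1·(-122.782227)≈-398.391113; next y=-1/2·90.739258+1/2·(-398.391113)≈-244.565186

0 1 4.500 0.000
1 1 -5.125 2.250
2 1 21.969 -3.688
3 1 -51.258 12.828
4 1 149.436 -32.043
5 1 -398.391 90.739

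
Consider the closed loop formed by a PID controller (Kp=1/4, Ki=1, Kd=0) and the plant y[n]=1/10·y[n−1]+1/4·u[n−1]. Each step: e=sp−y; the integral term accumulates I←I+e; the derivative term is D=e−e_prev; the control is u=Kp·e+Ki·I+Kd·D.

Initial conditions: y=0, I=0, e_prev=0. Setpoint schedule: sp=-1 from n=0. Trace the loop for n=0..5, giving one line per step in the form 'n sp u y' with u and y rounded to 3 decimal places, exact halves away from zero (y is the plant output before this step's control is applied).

(exact arithmetic carried between steps; '≈' marks a value shown rounded to 6 d.p. or computed from one; I and e_prev carry over from the previous line; the table rounds u and y to 3 d.p., halves away from zero)
n=0: y=0, sp=-1, e=sp−y=-1; I=-1, D=e−e_prev=-1; u=1/4·(-1)+1·(-1)+0·(-1)=-1.25; next y=1/10·0+1/4·(-1.25)=-0.3125
n=1: y=-0.3125, sp=-1, e=sp−y=-0.6875; I=-1.6875, D=e−e_prev=0.3125; u=1/4·(-0.6875)+1·(-1.6875)+0·0.3125=-1.859375; next y=1/10·(-0.3125)+1/4·(-1.859375)≈-0.496094
n=2: y≈-0.496094, sp=-1, e=sp−y≈-0.503906; I≈-2.191406, D=e−e_prev≈0.183594; u=1/4·(-0.503906)+1·(-2.191406)+0·0.183594≈-2.317383; next y=1/10·(-0.496094)+1/4·(-2.317383)≈-0.628955
n=3: y≈-0.628955, sp=-1, e=sp−y≈-0.371045; I≈-2.562451, D=e−e_prev≈0.132861; u=1/4·(-0.371045)+1·(-2.562451)+0·0.132861≈-2.655212; next y=1/10·(-0.628955)+1/4·(-2.655212)≈-0.726699
n=4: y≈-0.726699, sp=-1, e=sp−y≈-0.273301; I≈-2.835753, D=e−e_prev≈0.097744; u=1/4·(-0.273301)+1·(-2.835753)+0·0.097744≈-2.904078; next y=1/10·(-0.726699)+1/4·(-2.904078)≈-0.798689
n=5: y≈-0.798689, sp=-1, e=sp−y≈-0.201311; I≈-3.037063, D=e−e_prev≈0.071991; u=1/4·(-0.201311)+1·(-3.037063)+0·0.071991≈-3.087391; next y=1/10·(-0.798689)+1/4·(-3.087391)≈-0.851717

0 -1 -1.250 0.000
1 -1 -1.859 -0.313
2 -1 -2.317 -0.496
3 -1 -2.655 -0.629
4 -1 -2.904 -0.727
5 -1 -3.087 -0.799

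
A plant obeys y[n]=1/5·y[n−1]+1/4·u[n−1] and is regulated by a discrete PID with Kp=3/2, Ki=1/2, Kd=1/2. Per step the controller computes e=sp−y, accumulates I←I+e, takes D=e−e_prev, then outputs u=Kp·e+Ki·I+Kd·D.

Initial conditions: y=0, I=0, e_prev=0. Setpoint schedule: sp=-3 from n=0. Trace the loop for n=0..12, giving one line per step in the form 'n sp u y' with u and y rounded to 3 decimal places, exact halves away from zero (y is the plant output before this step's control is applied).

(exact arithmetic carried between steps; '≈' marks a value shown rounded to 6 d.p. or computed from one; I and e_prev carry over from the previous line; the table rounds u and y to 3 d.p., halves away from zero)
n=0: y=0, sp=-3, e=sp−y=-3; I=-3, D=e−e_prev=-3; u=3/2·(-3)+1/2·(-3)+1/2·(-3)=-7.5; next y=1/5·0+1/4·(-7.5)=-1.875
n=1: y=-1.875, sp=-3, e=sp−y=-1.125; I=-4.125, D=e−e_prev=1.875; u=3/2·(-1.125)+1/2·(-4.125)+1/2·1.875=-2.8125; next y=1/5·(-1.875)+1/4·(-2.8125)=-1.078125
n=2: y=-1.078125, sp=-3, e=sp−y=-1.921875; I=-6.046875, D=e−e_prev=-0.796875; u=3/2·(-1.921875)+1/2·(-6.046875)+1/2·(-0.796875)≈-6.304688; next y=1/5·(-1.078125)+1/4·(-6.304688)≈-1.791797
n=3: y≈-1.791797, sp=-3, e=sp−y≈-1.208203; I≈-7.255078, D=e−e_prev≈0.713672; u=3/2·(-1.208203)+1/2·(-7.255078)+1/2·0.713672≈-5.083008; next y=1/5·(-1.791797)+1/4·(-5.083008)≈-1.629111
n=4: y≈-1.629111, sp=-3, e=sp−y≈-1.370889; I≈-8.625967, D=e−e_prev≈-0.162686; u=3/2·(-1.370889)+1/2·(-8.625967)+1/2·(-0.162686)≈-6.450659; next y=1/5·(-1.629111)+1/4·(-6.450659)≈-1.938487
n=5: y≈-1.938487, sp=-3, e=sp−y≈-1.061513; I≈-9.687480, D=e−e_prev≈0.309376; u=3/2·(-1.061513)+1/2·(-9.687480)+1/2·0.309376≈-6.281321; next y=1/5·(-1.938487)+1/4·(-6.281321)≈-1.958028
n=6: y≈-1.958028, sp=-3, e=sp−y≈-1.041972; I≈-10.729452, D=e−e_prev≈0.019541; u=3/2·(-1.041972)+1/2·(-10.729452)+1/2·0.019541≈-6.917914; next y=1/5·(-1.958028)+1/4·(-6.917914)≈-2.121084
n=7: y≈-2.121084, sp=-3, e=sp−y≈-0.878916; I≈-11.608368, D=e−e_prev≈0.163056; u=3/2·(-0.878916)+1/2·(-11.608368)+1/2·0.163056≈-7.041030; next y=1/5·(-2.121084)+1/4·(-7.041030)≈-2.184474
n=8: y≈-2.184474, sp=-3, e=sp−y≈-0.815526; I≈-12.423894, D=e−e_prev≈0.063390; u=3/2·(-0.815526)+1/2·(-12.423894)+1/2·0.063390≈-7.403540; next y=1/5·(-2.184474)+1/4·(-7.403540)≈-2.287780
n=9: y≈-2.287780, sp=-3, e=sp−y≈-0.712220; I≈-13.136114, D=e−e_prev≈0.103306; u=3/2·(-0.712220)+1/2·(-13.136114)+1/2·0.103306≈-7.584734; next y=1/5·(-2.287780)+1/4·(-7.584734)≈-2.353740
n=10: y≈-2.353740, sp=-3, e=sp−y≈-0.646260; I≈-13.782374, D=e−e_prev≈0.065960; u=3/2·(-0.646260)+1/2·(-13.782374)+1/2·0.065960≈-7.827598; next y=1/5·(-2.353740)+1/4·(-7.827598)≈-2.427647
n=11: y≈-2.427647, sp=-3, e=sp−y≈-0.572353; I≈-14.354727, D=e−e_prev≈0.073908; u=3/2·(-0.572353)+1/2·(-14.354727)+1/2·0.073908≈-7.998938; next y=1/5·(-2.427647)+1/4·(-7.998938)≈-2.485264
n=12: y≈-2.485264, sp=-3, e=sp−y≈-0.514736; I≈-14.869463, D=e−e_prev≈0.057617; u=3/2·(-0.514736)+1/2·(-14.869463)+1/2·0.057617≈-8.178027; next y=1/5·(-2.485264)+1/4·(-8.178027)≈-2.541560

0 -3 -7.500 0.000
1 -3 -2.813 -1.875
2 -3 -6.305 -1.078
3 -3 -5.083 -1.792
4 -3 -6.451 -1.629
5 -3 -6.281 -1.938
6 -3 -6.918 -1.958
7 -3 -7.041 -2.121
8 -3 -7.404 -2.184
9 -3 -7.585 -2.288
10 -3 -7.828 -2.354
11 -3 -7.999 -2.428
12 -3 -8.178 -2.485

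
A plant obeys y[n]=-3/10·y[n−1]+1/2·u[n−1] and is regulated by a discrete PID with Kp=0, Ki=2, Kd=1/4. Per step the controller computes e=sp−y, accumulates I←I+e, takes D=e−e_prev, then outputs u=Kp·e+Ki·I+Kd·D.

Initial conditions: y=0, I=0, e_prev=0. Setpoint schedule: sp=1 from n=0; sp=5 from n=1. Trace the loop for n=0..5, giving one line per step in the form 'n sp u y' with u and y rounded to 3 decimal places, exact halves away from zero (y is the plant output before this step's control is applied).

(exact arithmetic carried between steps; '≈' marks a value shown rounded to 6 d.p. or computed from one; I and e_prev carry over from the previous line; the table rounds u and y to 3 d.p., halves away from zero)
n=0: y=0, sp=1, e=sp−y=1; I=1, D=e−e_prev=1; u=0·1+2·1+1/4·1=2.25; next y=-3/10·0+1/2·2.25=1.125
n=1: y=1.125, sp=5, e=sp−y=3.875; I=4.875, D=e−e_prev=2.875; u=0·3.875+2·4.875+1/4·2.875=10.46875; next y=-3/10·1.125+1/2·10.46875=4.896875
n=2: y=4.896875, sp=5, e=sp−y=0.103125; I=4.978125, D=e−e_prev=-3.771875; u=0·0.103125+2·4.978125+1/4·(-3.771875)≈9.013281; next y=-3/10·4.896875+1/2·9.013281≈3.037578
n=3: y≈3.037578, sp=5, e=sp−y≈1.962422; I≈6.940547, D=e−e_prev≈1.859297; u=0·1.962422+2·6.940547+1/4·1.859297≈14.345918; next y=-3/10·3.037578+1/2·14.345918≈6.261686
n=4: y≈6.261686, sp=5, e=sp−y≈-1.261686; I≈5.678861, D=e−e_prev≈-3.224107; u=0·(-1.261686)+2·5.678861+1/4·(-3.224107)≈10.551696; next y=-3/10·6.261686+1/2·10.551696≈3.397342
n=5: y≈3.397342, sp=5, e=sp−y≈1.602658; I≈7.281519, D=e−e_prev≈2.864343; u=0·1.602658+2·7.281519+1/4·2.864343≈15.279124; next y=-3/10·3.397342+1/2·15.279124≈6.620359

0 1 2.250 0.000
1 5 10.469 1.125
2 5 9.013 4.897
3 5 14.346 3.038
4 5 10.552 6.262
5 5 15.279 3.397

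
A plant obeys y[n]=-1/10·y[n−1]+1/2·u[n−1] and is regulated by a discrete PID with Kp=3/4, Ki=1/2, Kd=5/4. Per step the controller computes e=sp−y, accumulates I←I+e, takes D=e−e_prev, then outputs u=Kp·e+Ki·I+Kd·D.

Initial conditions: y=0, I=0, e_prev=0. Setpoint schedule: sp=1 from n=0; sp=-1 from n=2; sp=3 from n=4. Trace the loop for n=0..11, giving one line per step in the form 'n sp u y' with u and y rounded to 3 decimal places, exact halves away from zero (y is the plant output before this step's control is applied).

(exact arithmetic carried between steps; '≈' marks a value shown rounded to 6 d.p. or computed from one; I and e_prev carry over from the previous line; the table rounds u and y to 3 d.p., halves away from zero)
n=0: y=0, sp=1, e=sp−y=1; I=1, D=e−e_prev=1; u=3/4·1+1/2·1+5/4·1=2.5; next y=-1/10·0+1/2·2.5=1.25
n=1: y=1.25, sp=1, e=sp−y=-0.25; I=0.75, D=e−e_prev=-1.25; u=3/4·(-0.25)+1/2·0.75+5/4·(-1.25)=-1.375; next y=-1/10·1.25+1/2·(-1.375)=-0.8125
n=2: y=-0.8125, sp=-1, e=sp−y=-0.1875; I=0.5625, D=e−e_prev=0.0625; u=3/4·(-0.1875)+1/2·0.5625+5/4·0.0625=0.21875; next y=-1/10·(-0.8125)+1/2·0.21875=0.190625
n=3: y=0.190625, sp=-1, e=sp−y=-1.190625; I=-0.628125, D=e−e_prev=-1.003125; u=3/4·(-1.190625)+1/2·(-0.628125)+5/4·(-1.003125)≈-2.460938; next y=-1/10·0.190625+1/2·(-2.460938)≈-1.249531
n=4: y≈-1.249531, sp=3, e=sp−y≈4.249531; I≈3.621406, D=e−e_prev≈5.440156; u=3/4·4.249531+1/2·3.621406+5/4·5.440156≈11.798047; next y=-1/10·(-1.249531)+1/2·11.798047≈6.023977
n=5: y≈6.023977, sp=3, e=sp−y≈-3.023977; I≈0.597430, D=e−e_prev≈-7.273508; u=3/4·(-3.023977)+1/2·0.597430+5/4·(-7.273508)≈-11.061152; next y=-1/10·6.023977+1/2·(-11.061152)≈-6.132974
n=6: y≈-6.132974, sp=3, e=sp−y≈9.132974; I≈9.730404, D=e−e_prev≈12.156950; u=3/4·9.132974+1/2·9.730404+5/4·12.156950≈26.911120; next y=-1/10·(-6.132974)+1/2·26.911120≈14.068857
n=7: y≈14.068857, sp=3, e=sp−y≈-11.068857; I≈-1.338454, D=e−e_prev≈-20.201831; u=3/4·(-11.068857)+1/2·(-1.338454)+5/4·(-20.201831)≈-34.223159; next y=-1/10·14.068857+1/2·(-34.223159)≈-18.518465
n=8: y≈-18.518465, sp=3, e=sp−y≈21.518465; I≈20.180011, D=e−e_prev≈32.587323; u=3/4·21.518465+1/2·20.180011+5/4·32.587323≈66.963008; next y=-1/10·(-18.518465)+1/2·66.963008≈35.333351
n=9: y≈35.333351, sp=3, e=sp−y≈-32.333351; I≈-12.153339, D=e−e_prev≈-53.851816; u=3/4·(-32.333351)+1/2·(-12.153339)+5/4·(-53.851816)≈-97.641452; next y=-1/10·35.333351+1/2·(-97.641452)≈-52.354061
n=10: y≈-52.354061, sp=3, e=sp−y≈55.354061; I≈43.200722, D=e−e_prev≈87.687412; u=3/4·55.354061+1/2·43.200722+5/4·87.687412≈172.725172; next y=-1/10·(-52.354061)+1/2·172.725172≈91.597992
n=11: y≈91.597992, sp=3, e=sp−y≈-88.597992; I≈-45.397270, D=e−e_prev≈-143.952053; u=3/4·(-88.597992)+1/2·(-45.397270)+5/4·(-143.952053)≈-269.087196; next y=-1/10·91.597992+1/2·(-269.087196)≈-143.703397

0 1 2.500 0.000
1 1 -1.375 1.250
2 -1 0.219 -0.813
3 -1 -2.461 0.191
4 3 11.798 -1.250
5 3 -11.061 6.024
6 3 26.911 -6.133
7 3 -34.223 14.069
8 3 66.963 -18.518
9 3 -97.641 35.333
10 3 172.725 -52.354
11 3 -269.087 91.598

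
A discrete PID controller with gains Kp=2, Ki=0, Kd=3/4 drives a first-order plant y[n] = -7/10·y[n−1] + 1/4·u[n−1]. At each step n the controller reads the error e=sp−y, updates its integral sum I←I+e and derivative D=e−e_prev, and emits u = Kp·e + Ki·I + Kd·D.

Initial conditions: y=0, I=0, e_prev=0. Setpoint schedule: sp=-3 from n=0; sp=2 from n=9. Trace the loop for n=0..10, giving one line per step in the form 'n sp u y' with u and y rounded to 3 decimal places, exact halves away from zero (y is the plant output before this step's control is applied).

(exact arithmetic carried between steps; '≈' marks a value shown rounded to 6 d.p. or computed from one; I and e_prev carry over from the previous line; the table rounds u and y to 3 d.p., halves away from zero)
n=0: y=0, sp=-3, e=sp−y=-3; I=-3, D=e−e_prev=-3; u=2·(-3)+0·(-3)+3/4·(-3)=-8.25; next y=-7/10·0+1/4·(-8.25)=-2.0625
n=1: y=-2.0625, sp=-3, e=sp−y=-0.9375; I=-3.9375, D=e−e_prev=2.0625; u=2·(-0.9375)+0·(-3.9375)+3/4·2.0625=-0.328125; next y=-7/10·(-2.0625)+1/4·(-0.328125)≈1.361719
n=2: y≈1.361719, sp=-3, e=sp−y≈-4.361719; I≈-8.299219, D=e−e_prev≈-3.424219; u=2·(-4.361719)+0·(-8.299219)+3/4·(-3.424219)≈-11.291602; next y=-7/10·1.361719+1/4·(-11.291602)≈-3.776104
n=3: y≈-3.776104, sp=-3, e=sp−y≈0.776104; I≈-7.523115, D=e−e_prev≈5.137822; u=2·0.776104+0·(-7.523115)+3/4·5.137822≈5.405574; next y=-7/10·(-3.776104)+1/4·5.405574≈3.994666
n=4: y≈3.994666, sp=-3, e=sp−y≈-6.994666; I≈-14.517781, D=e−e_prev≈-7.770769; u=2·(-6.994666)+0·(-14.517781)+3/4·(-7.770769)≈-19.817409; next y=-7/10·3.994666+1/4·(-19.817409)≈-7.750618
n=5: y≈-7.750618, sp=-3, e=sp−y≈4.750618; I≈-9.767163, D=e−e_prev≈11.745284; u=2·4.750618+0·(-9.767163)+3/4·11.745284≈18.310200; next y=-7/10·(-7.750618)+1/4·18.310200≈10.002983
n=6: y≈10.002983, sp=-3, e=sp−y≈-13.002983; I≈-22.770146, D=e−e_prev≈-17.753601; u=2·(-13.002983)+0·(-22.770146)+3/4·(-17.753601)≈-39.321166; next y=-7/10·10.002983+1/4·(-39.321166)≈-16.832380
n=7: y≈-16.832380, sp=-3, e=sp−y≈13.832380; I≈-8.937766, D=e−e_prev≈26.835362; u=2·13.832380+0·(-8.937766)+3/4·26.835362≈47.791281; next y=-7/10·(-16.832380)+1/4·47.791281≈23.730486
n=8: y≈23.730486, sp=-3, e=sp−y≈-26.730486; I≈-35.668252, D=e−e_prev≈-40.562865; u=2·(-26.730486)+0·(-35.668252)+3/4·(-40.562865)≈-83.883121; next y=-7/10·23.730486+1/4·(-83.883121)≈-37.582120
n=9: y≈-37.582120, sp=2, e=sp−y≈39.582120; I≈3.913868, D=e−e_prev≈66.312606; u=2·39.582120+0·3.913868+3/4·66.312606≈128.898696; next y=-7/10·(-37.582120)+1/4·128.898696≈58.532158
n=10: y≈58.532158, sp=2, e=sp−y≈-56.532158; I≈-52.618290, D=e−e_prev≈-96.114279; u=2·(-56.532158)+0·(-52.618290)+3/4·(-96.114279)≈-185.150025; next y=-7/10·58.532158+1/4·(-185.150025)≈-87.260017

0 -3 -8.250 0.000
1 -3 -0.328 -2.063
2 -3 -11.292 1.362
3 -3 5.406 -3.776
4 -3 -19.817 3.995
5 -3 18.310 -7.751
6 -3 -39.321 10.003
7 -3 47.791 -16.832
8 -3 -83.883 23.730
9 2 128.899 -37.582
10 2 -185.150 58.532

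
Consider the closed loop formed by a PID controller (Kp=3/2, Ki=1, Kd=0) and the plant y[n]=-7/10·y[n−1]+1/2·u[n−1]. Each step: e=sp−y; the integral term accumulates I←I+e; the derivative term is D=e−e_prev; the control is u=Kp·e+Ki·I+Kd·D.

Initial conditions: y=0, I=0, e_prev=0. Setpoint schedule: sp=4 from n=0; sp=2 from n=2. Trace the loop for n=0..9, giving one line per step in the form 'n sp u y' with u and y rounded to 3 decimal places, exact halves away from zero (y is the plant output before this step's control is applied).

(exact arithmetic carried between steps; '≈' marks a value shown rounded to 6 d.p. or computed from one; I and e_prev carry over from the previous line; the table rounds u and y to 3 d.p., halves away from zero)
n=0: y=0, sp=4, e=sp−y=4; I=4, D=e−e_prev=4; u=3/2·4+1·4+0·4=10; next y=-7/10·0+1/2·10=5
n=1: y=5, sp=4, e=sp−y=-1; I=3, D=e−e_prev=-5; u=3/2·(-1)+1·3+0·(-5)=1.5; next y=-7/10·5+1/2·1.5=-2.75
n=2: y=-2.75, sp=2, e=sp−y=4.75; I=7.75, D=e−e_prev=5.75; u=3/2·4.75+1·7.75+0·5.75=14.875; next y=-7/10·(-2.75)+1/2·14.875=9.3625
n=3: y=9.3625, sp=2, e=sp−y=-7.3625; I=0.3875, D=e−e_prev=-12.1125; u=3/2·(-7.3625)+1·0.3875+0·(-12.1125)=-10.65625; next y=-7/10·9.3625+1/2·(-10.65625)=-11.881875
n=4: y=-11.881875, sp=2, e=sp−y=13.881875; I=14.269375, D=e−e_prev=21.244375; u=3/2·13.881875+1·14.269375+0·21.244375≈35.092188; next y=-7/10·(-11.881875)+1/2·35.092188≈25.863406
n=5: y≈25.863406, sp=2, e=sp−y≈-23.863406; I≈-9.594031, D=e−e_prev≈-37.745281; u=3/2·(-23.863406)+1·(-9.594031)+0·(-37.745281)≈-45.389141; next y=-7/10·25.863406+1/2·(-45.389141)≈-40.798955
n=6: y≈-40.798955, sp=2, e=sp−y≈42.798955; I≈33.204923, D=e−e_prev≈66.662361; u=3/2·42.798955+1·33.204923+0·66.662361≈97.403355; next y=-7/10·(-40.798955)+1/2·97.403355≈77.260946
n=7: y≈77.260946, sp=2, e=sp−y≈-75.260946; I≈-42.056023, D=e−e_prev≈-118.059901; u=3/2·(-75.260946)+1·(-42.056023)+0·(-118.059901)≈-154.947442; next y=-7/10·77.260946+1/2·(-154.947442)≈-131.556383
n=8: y≈-131.556383, sp=2, e=sp−y≈133.556383; I≈91.500360, D=e−e_prev≈208.817329; u=3/2·133.556383+1·91.500360+0·208.817329≈291.834935; next y=-7/10·(-131.556383)+1/2·291.834935≈238.006936
n=9: y≈238.006936, sp=2, e=sp−y≈-236.006936; I≈-144.506575, D=e−e_prev≈-369.563319; u=3/2·(-236.006936)+1·(-144.506575)+0·(-369.563319)≈-498.516979; next y=-7/10·238.006936+1/2·(-498.516979)≈-415.863344

0 4 10.000 0.000
1 4 1.500 5.000
2 2 14.875 -2.750
3 2 -10.656 9.363
4 2 35.092 -11.882
5 2 -45.389 25.863
6 2 97.403 -40.799
7 2 -154.947 77.261
8 2 291.835 -131.556
9 2 -498.517 238.007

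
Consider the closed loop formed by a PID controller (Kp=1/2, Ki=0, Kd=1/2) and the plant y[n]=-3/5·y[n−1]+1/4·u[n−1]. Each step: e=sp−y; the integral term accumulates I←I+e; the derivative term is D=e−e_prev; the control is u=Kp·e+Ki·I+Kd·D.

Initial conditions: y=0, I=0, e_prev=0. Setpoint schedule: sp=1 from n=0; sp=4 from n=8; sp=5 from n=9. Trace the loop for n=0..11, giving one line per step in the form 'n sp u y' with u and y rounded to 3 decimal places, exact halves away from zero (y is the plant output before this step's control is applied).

0 1 1.000 0.000
1 1 0.250 0.250
2 1 0.713 -0.088
3 1 0.226 0.231
4 1 0.697 -0.082
5 1 0.236 0.224
6 1 0.687 -0.075
7 1 0.246 0.217
8 4 3.677 -0.069
9 5 2.005 0.961
10 5 3.055 -0.075
11 5 1.654 0.809

(exact arithmetic carried between steps; '≈' marks a value shown rounded to 6 d.p. or computed from one; I and e_prev carry over from the previous line; the table rounds u and y to 3 d.p., halves away from zero)
n=0: y=0, sp=1, e=sp−y=1; I=1, D=e−e_prev=1; u=1/2·1+0·1+1/2·1=1; next y=-3/5·0+1/4·1=0.25
n=1: y=0.25, sp=1, e=sp−y=0.75; I=1.75, D=e−e_prev=-0.25; u=1/2·0.75+0·1.75+1/2·(-0.25)=0.25; next y=-3/5·0.25+1/4·0.25=-0.0875
n=2: y=-0.0875, sp=1, e=sp−y=1.0875; I=2.8375, D=e−e_prev=0.3375; u=1/2·1.0875+0·2.8375+1/2·0.3375=0.7125; next y=-3/5·(-0.0875)+1/4·0.7125=0.230625
n=3: y=0.230625, sp=1, e=sp−y=0.769375; I=3.606875, D=e−e_prev=-0.318125; u=1/2·0.769375+0·3.606875+1/2·(-0.318125)=0.225625; next y=-3/5·0.230625+1/4·0.225625≈-0.081969
n=4: y≈-0.081969, sp=1, e=sp−y≈1.081969; I≈4.688844, D=e−e_prev≈0.312594; u=1/2·1.081969+0·4.688844+1/2·0.312594≈0.697281; next y=-3/5·(-0.081969)+1/4·0.697281≈0.223502
n=5: y≈0.223502, sp=1, e=sp−y≈0.776498; I≈5.465342, D=e−e_prev≈-0.305470; u=1/2·0.776498+0·5.465342+1/2·(-0.305470)≈0.235514; next y=-3/5·0.223502+1/4·0.235514≈-0.075222
n=6: y≈-0.075222, sp=1, e=sp−y≈1.075222; I≈6.540565, D=e−e_prev≈0.298724; u=1/2·1.075222+0·6.540565+1/2·0.298724≈0.686973; next y=-3/5·(-0.075222)+1/4·0.686973≈0.216877
n=7: y≈0.216877, sp=1, e=sp−y≈0.783123; I≈7.323688, D=e−e_prev≈-0.292099; u=1/2·0.783123+0·7.323688+1/2·(-0.292099)≈0.245512; next y=-3/5·0.216877+1/4·0.245512≈-0.068748
n=8: y≈-0.068748, sp=4, e=sp−y≈4.068748; I≈11.392436, D=e−e_prev≈3.285625; u=1/2·4.068748+0·11.392436+1/2·3.285625≈3.677186; next y=-3/5·(-0.068748)+1/4·3.677186≈0.960545
n=9: y≈0.960545, sp=5, e=sp−y≈4.039455; I≈15.431890, D=e−e_prev≈-0.029293; u=1/2·4.039455+0·15.431890+1/2·(-0.029293)≈2.005081; next y=-3/5·0.960545+1/4·2.005081≈-0.075057
n=10: y≈-0.075057, sp=5, e=sp−y≈5.075057; I≈20.506948, D=e−e_prev≈1.035603; u=1/2·5.075057+0·20.506948+1/2·1.035603≈3.055330; next y=-3/5·(-0.075057)+1/4·3.055330≈0.808867
n=11: y≈0.808867, sp=5, e=sp−y≈4.191133; I≈24.698081, D=e−e_prev≈-0.883924; u=1/2·4.191133+0·24.698081+1/2·(-0.883924)≈1.653605; next y=-3/5·0.808867+1/4·1.653605≈-0.071919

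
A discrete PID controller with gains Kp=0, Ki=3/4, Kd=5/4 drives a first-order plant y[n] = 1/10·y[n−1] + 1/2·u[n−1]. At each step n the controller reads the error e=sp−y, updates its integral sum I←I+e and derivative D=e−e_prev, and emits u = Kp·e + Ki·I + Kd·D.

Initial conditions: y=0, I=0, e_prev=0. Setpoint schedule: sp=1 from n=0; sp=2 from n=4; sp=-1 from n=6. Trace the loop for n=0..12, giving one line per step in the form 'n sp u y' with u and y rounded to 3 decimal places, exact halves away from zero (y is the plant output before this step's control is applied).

0 1 2.000 0.000
1 1 -0.500 1.000
2 1 3.050 -0.150
3 1 -0.845 1.510
4 2 6.411 -0.272
5 2 -2.262 3.178
6 -1 3.149 -0.813
7 -1 -2.843 1.493
8 -1 3.701 -1.272
9 -1 -5.542 1.723
10 -1 4.803 -2.599
11 -1 -8.881 2.142
12 -1 7.425 -4.227

(exact arithmetic carried between steps; '≈' marks a value shown rounded to 6 d.p. or computed from one; I and e_prev carry over from the previous line; the table rounds u and y to 3 d.p., halves away from zero)
n=0: y=0, sp=1, e=sp−y=1; I=1, D=e−e_prev=1; u=0·1+3/4·1+5/4·1=2; next y=1/10·0+1/2·2=1
n=1: y=1, sp=1, e=sp−y=0; I=1, D=e−e_prev=-1; u=0·0+3/4·1+5/4·(-1)=-0.5; next y=1/10·1+1/2·(-0.5)=-0.15
n=2: y=-0.15, sp=1, e=sp−y=1.15; I=2.15, D=e−e_prev=1.15; u=0·1.15+3/4·2.15+5/4·1.15=3.05; next y=1/10·(-0.15)+1/2·3.05=1.51
n=3: y=1.51, sp=1, e=sp−y=-0.51; I=1.64, D=e−e_prev=-1.66; u=0·(-0.51)+3/4·1.64+5/4·(-1.66)=-0.845; next y=1/10·1.51+1/2·(-0.845)=-0.2715
n=4: y=-0.2715, sp=2, e=sp−y=2.2715; I=3.9115, D=e−e_prev=2.7815; u=0·2.2715+3/4·3.9115+5/4·2.7815=6.4105; next y=1/10·(-0.2715)+1/2·6.4105=3.1781
n=5: y=3.1781, sp=2, e=sp−y=-1.1781; I=2.7334, D=e−e_prev=-3.4496; u=0·(-1.1781)+3/4·2.7334+5/4·(-3.4496)=-2.26195; next y=1/10·3.1781+1/2·(-2.26195)=-0.813165
n=6: y=-0.813165, sp=-1, e=sp−y=-0.186835; I=2.546565, D=e−e_prev=0.991265; u=0·(-0.186835)+3/4·2.546565+5/4·0.991265=3.149005; next y=1/10·(-0.813165)+1/2·3.149005=1.493186
n=7: y=1.493186, sp=-1, e=sp−y=-2.493186; I=0.053379, D=e−e_prev=-2.306351; u=0·(-2.493186)+3/4·0.053379+5/4·(-2.306351)≈-2.842905; next y=1/10·1.493186+1/2·(-2.842905)≈-1.272134
n=8: y≈-1.272134, sp=-1, e=sp−y≈0.272134; I≈0.325513, D=e−e_prev≈2.765320; u=0·0.272134+3/4·0.325513+5/4·2.765320≈3.700784; next y=1/10·(-1.272134)+1/2·3.700784≈1.723179
n=9: y≈1.723179, sp=-1, e=sp−y≈-2.723179; I≈-2.397666, D=e−e_prev≈-2.995312; u=0·(-2.723179)+3/4·(-2.397666)+5/4·(-2.995312)≈-5.542390; next y=1/10·1.723179+1/2·(-5.542390)≈-2.598877
n=10: y≈-2.598877, sp=-1, e=sp−y≈1.598877; I≈-0.798789, D=e−e_prev≈4.322056; u=0·1.598877+3/4·(-0.798789)+5/4·4.322056≈4.803478; next y=1/10·(-2.598877)+1/2·4.803478≈2.141851
n=11: y≈2.141851, sp=-1, e=sp−y≈-3.141851; I≈-3.940640, D=e−e_prev≈-4.740728; u=0·(-3.141851)+3/4·(-3.940640)+5/4·(-4.740728)≈-8.881391; next y=1/10·2.141851+1/2·(-8.881391)≈-4.226510
n=12: y≈-4.226510, sp=-1, e=sp−y≈3.226510; I≈-0.714130, D=e−e_prev≈6.368361; u=0·3.226510+3/4·(-0.714130)+5/4·6.368361≈7.424854; next y=1/10·(-4.226510)+1/2·7.424854≈3.289776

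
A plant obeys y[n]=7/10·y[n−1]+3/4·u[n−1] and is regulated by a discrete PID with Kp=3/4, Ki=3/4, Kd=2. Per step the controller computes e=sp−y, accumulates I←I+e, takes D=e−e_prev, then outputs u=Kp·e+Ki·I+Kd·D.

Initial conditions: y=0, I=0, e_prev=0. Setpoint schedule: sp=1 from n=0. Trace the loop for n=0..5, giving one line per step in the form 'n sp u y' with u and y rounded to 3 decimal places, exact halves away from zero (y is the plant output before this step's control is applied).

(exact arithmetic carried between steps; '≈' marks a value shown rounded to 6 d.p. or computed from one; I and e_prev carry over from the previous line; the table rounds u and y to 3 d.p., halves away from zero)
n=0: y=0, sp=1, e=sp−y=1; I=1, D=e−e_prev=1; u=3/4·1+3/4·1+2·1=3.5; next y=7/10·0+3/4·3.5=2.625
n=1: y=2.625, sp=1, e=sp−y=-1.625; I=-0.625, D=e−e_prev=-2.625; u=3/4·(-1.625)+3/4·(-0.625)+2·(-2.625)=-6.9375; next y=7/10·2.625+3/4·(-6.9375)=-3.365625
n=2: y=-3.365625, sp=1, e=sp−y=4.365625; I=3.740625, D=e−e_prev=5.990625; u=3/4·4.365625+3/4·3.740625+2·5.990625≈18.060938; next y=7/10·(-3.365625)+3/4·18.060938≈11.189766
n=3: y≈11.189766, sp=1, e=sp−y≈-10.189766; I≈-6.449141, D=e−e_prev≈-14.555391; u=3/4·(-10.189766)+3/4·(-6.449141)+2·(-14.555391)≈-41.589961; next y=7/10·11.189766+3/4·(-41.589961)≈-23.359635
n=4: y≈-23.359635, sp=1, e=sp−y≈24.359635; I≈17.910494, D=e−e_prev≈34.549400; u=3/4·24.359635+3/4·17.910494+2·34.549400≈100.801397; next y=7/10·(-23.359635)+3/4·100.801397≈59.249304
n=5: y≈59.249304, sp=1, e=sp−y≈-58.249304; I≈-40.338810, D=e−e_prev≈-82.608939; u=3/4·(-58.249304)+3/4·(-40.338810)+2·(-82.608939)≈-239.158962; next y=7/10·59.249304+3/4·(-239.158962)≈-137.894709

0 1 3.500 0.000
1 1 -6.938 2.625
2 1 18.061 -3.366
3 1 -41.590 11.190
4 1 100.801 -23.360
5 1 -239.159 59.249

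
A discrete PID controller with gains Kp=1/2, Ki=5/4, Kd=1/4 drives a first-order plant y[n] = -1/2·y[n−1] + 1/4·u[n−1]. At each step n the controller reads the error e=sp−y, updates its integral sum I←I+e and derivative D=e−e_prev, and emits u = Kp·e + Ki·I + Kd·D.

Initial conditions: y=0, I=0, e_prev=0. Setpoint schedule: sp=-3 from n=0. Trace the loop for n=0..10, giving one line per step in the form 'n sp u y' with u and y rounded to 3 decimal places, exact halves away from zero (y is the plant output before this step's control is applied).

0 -3 -6.000 0.000
1 -3 -6.000 -1.500
2 -3 -9.750 -0.750
3 -3 -9.750 -2.063
4 -3 -12.563 -1.406
5 -3 -12.328 -2.438
6 -3 -14.438 -1.863
7 -3 -14.086 -2.678
8 -3 -15.683 -2.183
9 -3 -15.287 -2.829
10 -3 -16.507 -2.407

(exact arithmetic carried between steps; '≈' marks a value shown rounded to 6 d.p. or computed from one; I and e_prev carry over from the previous line; the table rounds u and y to 3 d.p., halves away from zero)
n=0: y=0, sp=-3, e=sp−y=-3; I=-3, D=e−e_prev=-3; u=1/2·(-3)+5/4·(-3)+1/4·(-3)=-6; next y=-1/2·0+1/4·(-6)=-1.5
n=1: y=-1.5, sp=-3, e=sp−y=-1.5; I=-4.5, D=e−e_prev=1.5; u=1/2·(-1.5)+5/4·(-4.5)+1/4·1.5=-6; next y=-1/2·(-1.5)+1/4·(-6)=-0.75
n=2: y=-0.75, sp=-3, e=sp−y=-2.25; I=-6.75, D=e−e_prev=-0.75; u=1/2·(-2.25)+5/4·(-6.75)+1/4·(-0.75)=-9.75; next y=-1/2·(-0.75)+1/4·(-9.75)=-2.0625
n=3: y=-2.0625, sp=-3, e=sp−y=-0.9375; I=-7.6875, D=e−e_prev=1.3125; u=1/2·(-0.9375)+5/4·(-7.6875)+1/4·1.3125=-9.75; next y=-1/2·(-2.0625)+1/4·(-9.75)=-1.40625
n=4: y=-1.40625, sp=-3, e=sp−y=-1.59375; I=-9.28125, D=e−e_prev=-0.65625; u=1/2·(-1.59375)+5/4·(-9.28125)+1/4·(-0.65625)=-12.5625; next y=-1/2·(-1.40625)+1/4·(-12.5625)=-2.4375
n=5: y=-2.4375, sp=-3, e=sp−y=-0.5625; I=-9.84375, D=e−e_prev=1.03125; u=1/2·(-0.5625)+5/4·(-9.84375)+1/4·1.03125=-12.328125; next y=-1/2·(-2.4375)+1/4·(-12.328125)≈-1.863281
n=6: y≈-1.863281, sp=-3, e=sp−y≈-1.136719; I≈-10.980469, D=e−e_prev≈-0.574219; u=1/2·(-1.136719)+5/4·(-10.980469)+1/4·(-0.574219)≈-14.4375; next y=-1/2·(-1.863281)+1/4·(-14.4375)≈-2.677734
n=7: y≈-2.677734, sp=-3, e=sp−y≈-0.322266; I≈-11.302734, D=e−e_prev≈0.814453; u=1/2·(-0.322266)+5/4·(-11.302734)+1/4·0.814453≈-14.085938; next y=-1/2·(-2.677734)+1/4·(-14.085938)≈-2.182617
n=8: y≈-2.182617, sp=-3, e=sp−y≈-0.817383; I≈-12.120117, D=e−e_prev≈-0.495117; u=1/2·(-0.817383)+5/4·(-12.120117)+1/4·(-0.495117)≈-15.682617; next y=-1/2·(-2.182617)+1/4·(-15.682617)≈-2.829346
n=9: y≈-2.829346, sp=-3, e=sp−y≈-0.170654; I≈-12.290771, D=e−e_prev≈0.646729; u=1/2·(-0.170654)+5/4·(-12.290771)+1/4·0.646729≈-15.287109; next y=-1/2·(-2.829346)+1/4·(-15.287109)≈-2.407104
n=10: y≈-2.407104, sp=-3, e=sp−y≈-0.592896; I≈-12.883667, D=e−e_prev≈-0.422241; u=1/2·(-0.592896)+5/4·(-12.883667)+1/4·(-0.422241)≈-16.506592; next y=-1/2·(-2.407104)+1/4·(-16.506592)≈-2.923096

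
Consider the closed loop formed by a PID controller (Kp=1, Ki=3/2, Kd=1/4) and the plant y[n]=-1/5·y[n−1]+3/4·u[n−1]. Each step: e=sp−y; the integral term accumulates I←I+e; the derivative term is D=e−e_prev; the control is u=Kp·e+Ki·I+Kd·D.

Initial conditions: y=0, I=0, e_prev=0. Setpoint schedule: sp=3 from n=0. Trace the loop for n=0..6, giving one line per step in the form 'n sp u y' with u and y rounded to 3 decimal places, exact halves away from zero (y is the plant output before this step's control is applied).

0 3 8.250 0.000
1 3 -5.016 6.188
2 3 22.513 -4.999
3 3 -31.216 17.885
4 3 75.581 -26.989
5 3 -135.603 62.083
6 3 282.596 -114.119

(exact arithmetic carried between steps; '≈' marks a value shown rounded to 6 d.p. or computed from one; I and e_prev carry over from the previous line; the table rounds u and y to 3 d.p., halves away from zero)
n=0: y=0, sp=3, e=sp−y=3; I=3, D=e−e_prev=3; u=1·3+3/2·3+1/4·3=8.25; next y=-1/5·0+3/4·8.25=6.1875
n=1: y=6.1875, sp=3, e=sp−y=-3.1875; I=-0.1875, D=e−e_prev=-6.1875; u=1·(-3.1875)+3/2·(-0.1875)+1/4·(-6.1875)=-5.015625; next y=-1/5·6.1875+3/4·(-5.015625)≈-4.999219
n=2: y≈-4.999219, sp=3, e=sp−y≈7.999219; I≈7.811719, D=e−e_prev≈11.186719; u=1·7.999219+3/2·7.811719+1/4·11.186719≈22.513477; next y=-1/5·(-4.999219)+3/4·22.513477≈17.884951
n=3: y≈17.884951, sp=3, e=sp−y≈-14.884951; I≈-7.073232, D=e−e_prev≈-22.884170; u=1·(-14.884951)+3/2·(-7.073232)+1/4·(-22.884170)≈-31.215842; next y=-1/5·17.884951+3/4·(-31.215842)≈-26.988872
n=4: y≈-26.988872, sp=3, e=sp−y≈29.988872; I≈22.915640, D=e−e_prev≈44.873823; u=1·29.988872+3/2·22.915640+1/4·44.873823≈75.580787; next y=-1/5·(-26.988872)+3/4·75.580787≈62.083365
n=5: y≈62.083365, sp=3, e=sp−y≈-59.083365; I≈-36.167725, D=e−e_prev≈-89.072237; u=1·(-59.083365)+3/2·(-36.167725)+1/4·(-89.072237)≈-135.603011; next y=-1/5·62.083365+3/4·(-135.603011)≈-114.118932
n=6: y≈-114.118932, sp=3, e=sp−y≈117.118932; I≈80.951206, D=e−e_prev≈176.202296; u=1·117.118932+3/2·80.951206+1/4·176.202296≈282.596315; next y=-1/5·(-114.118932)+3/4·282.596315≈234.771023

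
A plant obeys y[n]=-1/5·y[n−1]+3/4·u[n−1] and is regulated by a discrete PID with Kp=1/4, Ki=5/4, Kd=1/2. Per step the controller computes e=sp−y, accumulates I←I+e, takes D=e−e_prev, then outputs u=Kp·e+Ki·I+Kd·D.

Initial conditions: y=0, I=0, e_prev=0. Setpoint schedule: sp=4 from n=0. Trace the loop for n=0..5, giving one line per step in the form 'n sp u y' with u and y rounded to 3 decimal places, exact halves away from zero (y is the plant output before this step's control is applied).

0 4 8.000 0.000
1 4 -1.000 6.000
2 4 15.400 -1.950
3 4 -8.918 11.940
4 4 30.135 -9.076
5 4 -31.013 24.416

(exact arithmetic carried between steps; '≈' marks a value shown rounded to 6 d.p. or computed from one; I and e_prev carry over from the previous line; the table rounds u and y to 3 d.p., halves away from zero)
n=0: y=0, sp=4, e=sp−y=4; I=4, D=e−e_prev=4; u=1/4·4+5/4·4+1/2·4=8; next y=-1/5·0+3/4·8=6
n=1: y=6, sp=4, e=sp−y=-2; I=2, D=e−e_prev=-6; u=1/4·(-2)+5/4·2+1/2·(-6)=-1; next y=-1/5·6+3/4·(-1)=-1.95
n=2: y=-1.95, sp=4, e=sp−y=5.95; I=7.95, D=e−e_prev=7.95; u=1/4·5.95+5/4·7.95+1/2·7.95=15.4; next y=-1/5·(-1.95)+3/4·15.4=11.94
n=3: y=11.94, sp=4, e=sp−y=-7.94; I=0.01, D=e−e_prev=-13.89; u=1/4·(-7.94)+5/4·0.01+1/2·(-13.89)=-8.9175; next y=-1/5·11.94+3/4·(-8.9175)=-9.076125
n=4: y=-9.076125, sp=4, e=sp−y=13.076125; I=13.086125, D=e−e_prev=21.016125; u=1/4·13.076125+5/4·13.086125+1/2·21.016125=30.13475; next y=-1/5·(-9.076125)+3/4·30.13475≈24.416288
n=5: y≈24.416288, sp=4, e=sp−y≈-20.416288; I≈-7.330163, D=e−e_prev≈-33.492413; u=1/4·(-20.416288)+5/4·(-7.330163)+1/2·(-33.492413)≈-31.012981; next y=-1/5·24.416288+3/4·(-31.012981)≈-28.142993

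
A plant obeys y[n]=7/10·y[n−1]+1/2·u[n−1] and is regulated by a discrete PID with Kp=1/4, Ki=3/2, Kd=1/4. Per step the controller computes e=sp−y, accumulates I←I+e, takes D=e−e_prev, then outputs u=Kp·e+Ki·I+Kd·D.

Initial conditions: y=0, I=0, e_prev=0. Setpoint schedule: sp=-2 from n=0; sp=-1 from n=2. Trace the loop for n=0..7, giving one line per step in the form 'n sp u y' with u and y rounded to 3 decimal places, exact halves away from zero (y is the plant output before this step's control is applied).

0 -2 -4.000 0.000
1 -2 -2.500 -2.000
2 -1 0.300 -2.650
3 -1 0.473 -1.705
4 -1 0.271 -0.957
5 -1 -0.452 -0.535
6 -1 -0.913 -0.600
7 -1 -0.976 -0.877

(exact arithmetic carried between steps; '≈' marks a value shown rounded to 6 d.p. or computed from one; I and e_prev carry over from the previous line; the table rounds u and y to 3 d.p., halves away from zero)
n=0: y=0, sp=-2, e=sp−y=-2; I=-2, D=e−e_prev=-2; u=1/4·(-2)+3/2·(-2)+1/4·(-2)=-4; next y=7/10·0+1/2·(-4)=-2
n=1: y=-2, sp=-2, e=sp−y=0; I=-2, D=e−e_prev=2; u=1/4·0+3/2·(-2)+1/4·2=-2.5; next y=7/10·(-2)+1/2·(-2.5)=-2.65
n=2: y=-2.65, sp=-1, e=sp−y=1.65; I=-0.35, D=e−e_prev=1.65; u=1/4·1.65+3/2·(-0.35)+1/4·1.65=0.3; next y=7/10·(-2.65)+1/2·0.3=-1.705
n=3: y=-1.705, sp=-1, e=sp−y=0.705; I=0.355, D=e−e_prev=-0.945; u=1/4·0.705+3/2·0.355+1/4·(-0.945)=0.4725; next y=7/10·(-1.705)+1/2·0.4725=-0.95725
n=4: y=-0.95725, sp=-1, e=sp−y=-0.04275; I=0.31225, D=e−e_prev=-0.74775; u=1/4·(-0.04275)+3/2·0.31225+1/4·(-0.74775)=0.27075; next y=7/10·(-0.95725)+1/2·0.27075=-0.5347
n=5: y=-0.5347, sp=-1, e=sp−y=-0.4653; I=-0.15305, D=e−e_prev=-0.42255; u=1/4·(-0.4653)+3/2·(-0.15305)+1/4·(-0.42255)≈-0.451538; next y=7/10·(-0.5347)+1/2·(-0.451538)≈-0.600059
n=6: y≈-0.600059, sp=-1, e=sp−y≈-0.399941; I≈-0.552991, D=e−e_prev≈0.065359; u=1/4·(-0.399941)+3/2·(-0.552991)+1/4·0.065359≈-0.913133; next y=7/10·(-0.600059)+1/2·(-0.913133)≈-0.876607
n=7: y≈-0.876607, sp=-1, e=sp−y≈-0.123393; I≈-0.676384, D=e−e_prev≈0.276549; u=1/4·(-0.123393)+3/2·(-0.676384)+1/4·0.276549≈-0.976287; next y=7/10·(-0.876607)+1/2·(-0.976287)≈-1.101769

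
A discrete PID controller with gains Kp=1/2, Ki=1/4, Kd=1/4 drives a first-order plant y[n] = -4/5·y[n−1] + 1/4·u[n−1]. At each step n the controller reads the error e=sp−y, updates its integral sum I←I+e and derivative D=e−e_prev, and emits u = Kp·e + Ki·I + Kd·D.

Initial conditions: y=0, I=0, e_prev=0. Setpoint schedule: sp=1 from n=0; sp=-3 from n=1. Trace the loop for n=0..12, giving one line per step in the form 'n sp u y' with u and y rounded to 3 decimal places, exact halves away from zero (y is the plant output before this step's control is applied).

(exact arithmetic carried between steps; '≈' marks a value shown rounded to 6 d.p. or computed from one; I and e_prev carry over from the previous line; the table rounds u and y to 3 d.p., halves away from zero)
n=0: y=0, sp=1, e=sp−y=1; I=1, D=e−e_prev=1; u=1/2·1+1/4·1+1/4·1=1; next y=-4/5·0+1/4·1=0.25
n=1: y=0.25, sp=-3, e=sp−y=-3.25; I=-2.25, D=e−e_prev=-4.25; u=1/2·(-3.25)+1/4·(-2.25)+1/4·(-4.25)=-3.25; next y=-4/5·0.25+1/4·(-3.25)=-1.0125
n=2: y=-1.0125, sp=-3, e=sp−y=-1.9875; I=-4.2375, D=e−e_prev=1.2625; u=1/2·(-1.9875)+1/4·(-4.2375)+1/4·1.2625=-1.7375; next y=-4/5·(-1.0125)+1/4·(-1.7375)=0.375625
n=3: y=0.375625, sp=-3, e=sp−y=-3.375625; I=-7.613125, D=e−e_prev=-1.388125; u=1/2·(-3.375625)+1/4·(-7.613125)+1/4·(-1.388125)=-3.938125; next y=-4/5·0.375625+1/4·(-3.938125)≈-1.285031
n=4: y≈-1.285031, sp=-3, e=sp−y≈-1.714969; I≈-9.328094, D=e−e_prev≈1.660656; u=1/2·(-1.714969)+1/4·(-9.328094)+1/4·1.660656≈-2.774344; next y=-4/5·(-1.285031)+1/4·(-2.774344)≈0.334439
n=5: y≈0.334439, sp=-3, e=sp−y≈-3.334439; I≈-12.662533, D=e−e_prev≈-1.619470; u=1/2·(-3.334439)+1/4·(-12.662533)+1/4·(-1.619470)≈-5.237720; next y=-4/5·0.334439+1/4·(-5.237720)≈-1.576981
n=6: y≈-1.576981, sp=-3, e=sp−y≈-1.423019; I≈-14.085551, D=e−e_prev≈1.911420; u=1/2·(-1.423019)+1/4·(-14.085551)+1/4·1.911420≈-3.755042; next y=-4/5·(-1.576981)+1/4·(-3.755042)≈0.322825
n=7: y≈0.322825, sp=-3, e=sp−y≈-3.322825; I≈-17.408376, D=e−e_prev≈-1.899806; u=1/2·(-3.322825)+1/4·(-17.408376)+1/4·(-1.899806)≈-6.488458; next y=-4/5·0.322825+1/4·(-6.488458)≈-1.880374
n=8: y≈-1.880374, sp=-3, e=sp−y≈-1.119626; I≈-18.528002, D=e−e_prev≈2.203199; u=1/2·(-1.119626)+1/4·(-18.528002)+1/4·2.203199≈-4.641014; next y=-4/5·(-1.880374)+1/4·(-4.641014)≈0.344046
n=9: y≈0.344046, sp=-3, e=sp−y≈-3.344046; I≈-21.872048, D=e−e_prev≈-2.224420; u=1/2·(-3.344046)+1/4·(-21.872048)+1/4·(-2.224420)≈-7.696140; next y=-4/5·0.344046+1/4·(-7.696140)≈-2.199272
n=10: y≈-2.199272, sp=-3, e=sp−y≈-0.800728; I≈-22.672776, D=e−e_prev≈2.543317; u=1/2·(-0.800728)+1/4·(-22.672776)+1/4·2.543317≈-5.432729; next y=-4/5·(-2.199272)+1/4·(-5.432729)≈0.401235
n=11: y≈0.401235, sp=-3, e=sp−y≈-3.401235; I≈-26.074011, D=e−e_prev≈-2.600507; u=1/2·(-3.401235)+1/4·(-26.074011)+1/4·(-2.600507)≈-8.869247; next y=-4/5·0.401235+1/4·(-8.869247)≈-2.538300
n=12: y≈-2.538300, sp=-3, e=sp−y≈-0.461700; I≈-26.535711, D=e−e_prev≈2.939535; u=1/2·(-0.461700)+1/4·(-26.535711)+1/4·2.939535≈-6.129894; next y=-4/5·(-2.538300)+1/4·(-6.129894)≈0.498166

0 1 1.000 0.000
1 -3 -3.250 0.250
2 -3 -1.738 -1.013
3 -3 -3.938 0.376
4 -3 -2.774 -1.285
5 -3 -5.238 0.334
6 -3 -3.755 -1.577
7 -3 -6.488 0.323
8 -3 -4.641 -1.880
9 -3 -7.696 0.344
10 -3 -5.433 -2.199
11 -3 -8.869 0.401
12 -3 -6.130 -2.538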